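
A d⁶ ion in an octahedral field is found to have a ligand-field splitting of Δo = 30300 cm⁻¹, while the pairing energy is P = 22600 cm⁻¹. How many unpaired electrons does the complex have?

Since Δo = 30300 cm⁻¹ > P = 22600 cm⁻¹, the complex adopts the low-spin configuration.
Filling d⁶ accordingly: t2g^6 e_g^0.
Unpaired electrons: 0.

0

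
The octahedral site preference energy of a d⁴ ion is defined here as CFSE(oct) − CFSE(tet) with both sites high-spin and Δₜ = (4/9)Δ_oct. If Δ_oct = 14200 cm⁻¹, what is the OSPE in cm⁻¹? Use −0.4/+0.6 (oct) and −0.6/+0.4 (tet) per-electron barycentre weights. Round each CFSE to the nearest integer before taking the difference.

-5996

Octahedral high-spin t₂g³ eg¹: CFSE = -0.6 × 14200 = -8520 cm⁻¹.
Tetrahedral: e² t₂², CFSE = 2(−0.6) + 2(+0.4) = -0.4Δₜ = -0.4 × (4/9) × 14200 = -2524 cm⁻¹.
Subtracting, OSPE = -8520 − (-2524) = -5996 cm⁻¹.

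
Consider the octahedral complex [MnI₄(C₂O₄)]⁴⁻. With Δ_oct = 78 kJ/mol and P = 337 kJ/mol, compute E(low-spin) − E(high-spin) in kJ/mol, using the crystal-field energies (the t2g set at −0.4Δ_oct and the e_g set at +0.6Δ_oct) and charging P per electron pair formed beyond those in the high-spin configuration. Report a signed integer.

518

Ligand charges: 4×(-1) from I⁻ and 1×(-2) from C₂O₄²⁻ sum to -6; with overall charge -4, Mn is +2.
Mn is in group 7, so Mn²⁺ is d⁵ (7 − 2 = 5).
High-spin: t2g^3 e_g^2, CFSE = 0.0Δ_oct = 0 kJ/mol.
Low-spin t2g^5 e_g^0 gives -2.0Δ_oct = -156 kJ/mol, but forming 2 extra pairs costs 2P = 674 kJ/mol, so E(LS) = -156 + 674 = 518 kJ/mol.
The difference is 518 − (0) = 518 kJ/mol, so high-spin lies lower.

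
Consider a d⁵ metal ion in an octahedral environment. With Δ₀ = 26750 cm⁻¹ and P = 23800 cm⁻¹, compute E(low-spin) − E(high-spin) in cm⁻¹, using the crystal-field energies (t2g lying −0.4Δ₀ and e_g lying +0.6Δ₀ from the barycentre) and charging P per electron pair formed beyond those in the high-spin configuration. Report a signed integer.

-5900

High-spin: t2g^3 e_g^2, CFSE = 0.0Δ₀ = 0 cm⁻¹.
Low-spin t2g^5 e_g^0 gives -2.0Δ₀ = -53500 cm⁻¹, but forming 2 extra pairs costs 2P = 47600 cm⁻¹, so E(LS) = -53500 + 47600 = -5900 cm⁻¹.
The difference is -5900 − (0) = -5900 cm⁻¹, so low-spin lies lower.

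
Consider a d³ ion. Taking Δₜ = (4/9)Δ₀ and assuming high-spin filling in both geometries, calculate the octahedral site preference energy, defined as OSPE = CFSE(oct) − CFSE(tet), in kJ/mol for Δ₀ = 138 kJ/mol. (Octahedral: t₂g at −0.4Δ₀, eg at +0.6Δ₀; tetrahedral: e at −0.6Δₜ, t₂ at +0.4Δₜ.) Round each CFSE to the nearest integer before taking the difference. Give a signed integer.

Octahedral high-spin t2g^3 e_g^0: CFSE = -1.2 × 138 = -166 kJ/mol.
In a tetrahedral site the filling is e^2 t2^1: CFSE(tet) = -0.8Δₜ = -0.8 × (4/9)(138) = -49 kJ/mol.
OSPE = CFSE(oct) − CFSE(tet) = -166 − (-49) = -117 kJ/mol.

-117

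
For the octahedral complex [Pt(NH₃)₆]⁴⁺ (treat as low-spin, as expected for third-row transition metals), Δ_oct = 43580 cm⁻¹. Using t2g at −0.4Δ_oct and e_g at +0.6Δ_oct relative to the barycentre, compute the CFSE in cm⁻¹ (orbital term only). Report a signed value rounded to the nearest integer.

NH₃ is neutral, so the +4 overall charge sits on Pt: oxidation state +4.
Pt is in group 10, so Pt⁴⁺ is d⁶ (10 − 4 = 6).
The d⁶ electrons fill as t2g^6 e_g^0.
CFSE(orbital) = 6×(-0.4Δ_oct) + 0×(0.6Δ_oct) = -2.4Δ_oct; with Δ_oct = 43580 cm⁻¹ that is -104592 cm⁻¹.

-104592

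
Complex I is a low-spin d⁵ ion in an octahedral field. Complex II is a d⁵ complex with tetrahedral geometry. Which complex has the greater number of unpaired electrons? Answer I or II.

I: t₂g⁵ eg⁰ → 1 unpaired.
II: Tetrahedral splitting is small, so the complex is high-spin; e^2 t2^3 → 5 unpaired.
So II has more unpaired electrons.

II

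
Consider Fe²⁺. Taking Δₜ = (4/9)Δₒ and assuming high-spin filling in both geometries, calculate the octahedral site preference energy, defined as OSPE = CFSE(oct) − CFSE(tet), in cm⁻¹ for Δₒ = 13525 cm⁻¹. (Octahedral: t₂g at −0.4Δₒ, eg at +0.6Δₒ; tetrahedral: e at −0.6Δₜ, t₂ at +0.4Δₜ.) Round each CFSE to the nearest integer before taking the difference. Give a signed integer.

Fe is in group 8, so Fe²⁺ is d⁶ (8 − 2 = 6).
Octahedral (high-spin): t₂g⁴ eg², CFSE = 4(−0.4) + 2(+0.6) = -0.4Δₒ = -0.4 × 13525 = -5410 cm⁻¹.
Tetrahedral: e³ t₂³, CFSE = 3(−0.6) + 3(+0.4) = -0.6Δₜ = -0.6 × (4/9) × 13525 = -3607 cm⁻¹.
Subtracting, OSPE = -5410 − (-3607) = -1803 cm⁻¹.

-1803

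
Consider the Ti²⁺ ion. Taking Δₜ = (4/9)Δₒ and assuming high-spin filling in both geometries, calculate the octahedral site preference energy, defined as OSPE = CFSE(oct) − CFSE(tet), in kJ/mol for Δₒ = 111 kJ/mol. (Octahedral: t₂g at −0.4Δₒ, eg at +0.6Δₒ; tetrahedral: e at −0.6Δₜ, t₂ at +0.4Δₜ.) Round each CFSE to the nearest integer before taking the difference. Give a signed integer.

Ti sits in group 4; removing 2 electrons leaves Ti²⁺ with 4 − 2 = 2 d electrons.
Octahedral (high-spin): t₂g² eg⁰, CFSE = 2(−0.4) + 0(+0.6) = -0.8Δₒ = -0.8 × 111 = -89 kJ/mol.
Tetrahedral: e² t₂⁰, CFSE = 2(−0.6) + 0(+0.4) = -1.2Δₜ = -1.2 × (4/9) × 111 = -59 kJ/mol.
OSPE = -89 − (-59) = -30 kJ/mol.

-30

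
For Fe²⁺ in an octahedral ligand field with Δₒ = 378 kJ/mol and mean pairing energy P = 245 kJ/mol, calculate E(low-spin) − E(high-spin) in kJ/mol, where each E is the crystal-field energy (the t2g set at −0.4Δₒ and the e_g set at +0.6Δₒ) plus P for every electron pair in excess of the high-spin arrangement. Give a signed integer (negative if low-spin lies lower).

-266

Group 8 minus oxidation state +2 gives a d⁶ configuration for Fe²⁺.
High-spin d⁶ fills as t2g^4 e_g^2 with CFSE 4(−0.4) + 2(+0.6) = -0.4Δₒ = -151 kJ/mol.
Low-spin t2g^6 e_g^0 gives -2.4Δₒ = -907 kJ/mol, but forming 2 extra pairs costs 2P = 490 kJ/mol, so E(LS) = -907 + 490 = -417 kJ/mol.
Thus E(LS) − E(HS) = -266 kJ/mol.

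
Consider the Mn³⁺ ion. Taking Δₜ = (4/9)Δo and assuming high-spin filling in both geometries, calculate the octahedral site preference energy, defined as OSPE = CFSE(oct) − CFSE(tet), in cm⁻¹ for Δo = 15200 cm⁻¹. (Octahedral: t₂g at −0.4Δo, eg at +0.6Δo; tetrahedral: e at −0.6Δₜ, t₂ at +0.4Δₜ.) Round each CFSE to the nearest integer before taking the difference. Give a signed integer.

Mn sits in group 7; removing 3 electrons leaves Mn³⁺ with 7 − 3 = 4 d electrons.
In an octahedral site d⁴ (HS) is t₂g³ eg¹, giving CFSE(oct) = -0.6Δo = -9120 cm⁻¹.
Tetrahedral e² t₂² gives -0.4Δₜ = -0.4 × (4/9) × 15200 = -2702 cm⁻¹.
OSPE = CFSE(oct) − CFSE(tet) = -9120 − (-2702) = -6418 cm⁻¹.

-6418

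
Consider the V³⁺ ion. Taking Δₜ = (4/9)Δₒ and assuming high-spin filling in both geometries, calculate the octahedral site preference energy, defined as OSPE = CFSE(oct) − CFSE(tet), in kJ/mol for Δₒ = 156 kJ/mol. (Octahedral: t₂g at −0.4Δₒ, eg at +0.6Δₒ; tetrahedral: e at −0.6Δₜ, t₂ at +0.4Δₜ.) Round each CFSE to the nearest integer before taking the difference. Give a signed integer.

-42

V sits in group 5; removing 3 electrons leaves V³⁺ with 5 − 3 = 2 d electrons.
Octahedral (high-spin): t2g^2 e_g^0, CFSE = 2(−0.4) + 0(+0.6) = -0.8Δₒ = -0.8 × 156 = -125 kJ/mol.
Tetrahedral e^2 t2^0 gives -1.2Δₜ = -1.2 × (4/9) × 156 = -83 kJ/mol.
OSPE = CFSE(oct) − CFSE(tet) = -125 − (-83) = -42 kJ/mol.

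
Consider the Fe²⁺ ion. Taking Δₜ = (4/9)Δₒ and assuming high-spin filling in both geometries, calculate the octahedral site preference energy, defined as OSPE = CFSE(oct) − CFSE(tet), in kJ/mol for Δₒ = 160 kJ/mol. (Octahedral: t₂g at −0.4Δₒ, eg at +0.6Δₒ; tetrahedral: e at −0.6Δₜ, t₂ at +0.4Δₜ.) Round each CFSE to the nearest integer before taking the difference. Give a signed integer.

Group 8 minus oxidation state +2 gives a d⁶ configuration for Fe²⁺.
In an octahedral site d⁶ (HS) is t2g^4 e_g^2, giving CFSE(oct) = -0.4Δₒ = -64 kJ/mol.
In a tetrahedral site the filling is e^3 t2^3: CFSE(tet) = -0.6Δₜ = -0.6 × (4/9)(160) = -43 kJ/mol.
OSPE = CFSE(oct) − CFSE(tet) = -64 − (-43) = -21 kJ/mol.

-21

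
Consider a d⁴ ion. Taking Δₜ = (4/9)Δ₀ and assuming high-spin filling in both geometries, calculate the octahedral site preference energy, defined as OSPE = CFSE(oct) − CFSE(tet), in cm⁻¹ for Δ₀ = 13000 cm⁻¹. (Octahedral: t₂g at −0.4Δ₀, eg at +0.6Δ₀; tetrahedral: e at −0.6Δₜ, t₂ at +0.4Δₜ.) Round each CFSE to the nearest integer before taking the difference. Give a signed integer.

-5489

In an octahedral site d⁴ (HS) is t2g^3 e_g^1, giving CFSE(oct) = -0.6Δ₀ = -7800 cm⁻¹.
Tetrahedral e^2 t2^2 gives -0.4Δₜ = -0.4 × (4/9) × 13000 = -2311 cm⁻¹.
OSPE = CFSE(oct) − CFSE(tet) = -7800 − (-2311) = -5489 cm⁻¹.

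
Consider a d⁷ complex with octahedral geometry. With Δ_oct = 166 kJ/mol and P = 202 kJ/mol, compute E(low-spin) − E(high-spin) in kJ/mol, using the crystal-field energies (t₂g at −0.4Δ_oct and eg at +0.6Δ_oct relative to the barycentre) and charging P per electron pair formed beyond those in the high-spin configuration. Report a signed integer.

High-spin: t₂g⁵ eg², CFSE = -0.8Δ_oct = -133 kJ/mol.
Low-spin t₂g⁶ eg¹ gives -1.8Δ_oct = -299 kJ/mol, but forming 1 extra pair costs 1P = 202 kJ/mol, so E(LS) = -299 + 202 = -97 kJ/mol.
E(LS) − E(HS) = -97 − (-133) = 36 kJ/mol.

36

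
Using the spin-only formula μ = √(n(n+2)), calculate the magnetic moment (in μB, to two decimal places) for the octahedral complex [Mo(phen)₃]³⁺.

phen is neutral, so the +3 overall charge sits on Mo: oxidation state +3.
Group 6 minus oxidation state +3 gives a d³ configuration for Mo³⁺.
Configuration: t₂g³ eg⁰ → 3 unpaired electrons.
μ(spin-only) = √[3(3+2)] = √15 ≈ 3.87 μB.

3.87 μB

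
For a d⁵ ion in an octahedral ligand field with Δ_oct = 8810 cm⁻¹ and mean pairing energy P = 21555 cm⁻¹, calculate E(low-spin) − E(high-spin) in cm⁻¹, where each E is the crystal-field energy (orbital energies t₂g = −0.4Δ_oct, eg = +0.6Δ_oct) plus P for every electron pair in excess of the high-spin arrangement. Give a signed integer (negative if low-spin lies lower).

In the high-spin limit (t₂g³ eg²) the orbital term is 0.0Δ_oct = 0 cm⁻¹, with no excess pairing.
Low-spin: t₂g⁵ eg⁰, orbital CFSE = -2.0Δ_oct = -17620 cm⁻¹; plus 2 excess pairs × P = +43110 cm⁻¹; total 25490 cm⁻¹.
Thus E(LS) − E(HS) = 25490 cm⁻¹.

25490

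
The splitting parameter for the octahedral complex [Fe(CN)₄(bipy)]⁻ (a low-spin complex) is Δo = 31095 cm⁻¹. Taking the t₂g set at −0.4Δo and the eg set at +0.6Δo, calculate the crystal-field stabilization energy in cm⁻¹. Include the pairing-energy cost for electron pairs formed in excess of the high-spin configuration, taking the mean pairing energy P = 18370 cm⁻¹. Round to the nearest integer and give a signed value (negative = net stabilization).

Ligand charges: 4×(-1) from CN⁻ and 1×(+0) from bipy sum to -4; with overall charge -1, Fe is +3.
Fe³⁺: group 8, so d-count = 8 − 3 = 5.
Configuration: t₂g⁵ eg⁰.
Orbital CFSE = 5(-0.4) + 0(0.6) = -2.0Δo = -2.0 × 31095 = -62190 cm⁻¹.
High-spin d⁵ would be t₂g³ eg² with 0 pairs; low-spin has 2, so 2 excess pairs cost +2P = +36740 cm⁻¹.
Combining: -62190 + 36740 = -25450 cm⁻¹.

-25450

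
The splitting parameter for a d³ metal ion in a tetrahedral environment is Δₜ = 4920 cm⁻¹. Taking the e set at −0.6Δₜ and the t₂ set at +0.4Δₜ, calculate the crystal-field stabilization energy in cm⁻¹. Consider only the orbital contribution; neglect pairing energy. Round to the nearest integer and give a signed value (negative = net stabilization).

Tetrahedral fields are weak (Δₜ ≈ 4/9 Δₒ), so electrons fill high-spin.
Configuration: e² t₂¹.
The orbital stabilization is -0.8Δₜ = -0.8 × 4920 = -3936 cm⁻¹.

-3936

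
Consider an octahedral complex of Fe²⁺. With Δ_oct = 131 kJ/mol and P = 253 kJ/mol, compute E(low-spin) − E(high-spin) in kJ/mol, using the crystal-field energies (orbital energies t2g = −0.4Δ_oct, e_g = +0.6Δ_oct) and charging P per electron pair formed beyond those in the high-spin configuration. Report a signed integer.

Fe is in group 8, so Fe²⁺ is d⁶ (8 − 2 = 6).
In the high-spin limit (t2g^4 e_g^2) the orbital term is -0.4Δ_oct = -52 kJ/mol, with no excess pairing.
Low-spin t2g^6 e_g^0 gives -2.4Δ_oct = -314 kJ/mol, but forming 2 extra pairs costs 2P = 506 kJ/mol, so E(LS) = -314 + 506 = 192 kJ/mol.
Thus E(LS) − E(HS) = 244 kJ/mol.

244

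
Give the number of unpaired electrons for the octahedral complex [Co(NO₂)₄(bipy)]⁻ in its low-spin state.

Ligand charges: 4×(-1) from NO₂⁻ and 1×(+0) from bipy sum to -4; with overall charge -1, Co is +3.
Co is in group 9, so Co³⁺ is d⁶ (9 − 3 = 6).
Configuration: t2g^6 e_g^0, giving 0 unpaired electrons.

0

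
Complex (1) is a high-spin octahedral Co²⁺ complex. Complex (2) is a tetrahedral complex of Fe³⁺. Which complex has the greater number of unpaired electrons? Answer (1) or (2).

(1): Co²⁺: group 9, so d-count = 9 − 2 = 7; t₂g⁵ eg² → 3 unpaired.
(2): Fe sits in group 8; removing 3 electrons leaves Fe³⁺ with 8 − 3 = 5 d electrons; Tetrahedral splitting is small, so the complex is high-spin; e^2 t2^3 → 5 unpaired.
So (2) has more unpaired electrons.

(2)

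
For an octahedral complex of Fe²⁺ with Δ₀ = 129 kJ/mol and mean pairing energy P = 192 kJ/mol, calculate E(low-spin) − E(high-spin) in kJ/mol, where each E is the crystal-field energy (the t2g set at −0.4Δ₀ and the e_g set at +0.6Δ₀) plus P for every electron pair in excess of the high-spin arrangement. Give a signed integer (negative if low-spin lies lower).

126

Group 8 minus oxidation state +2 gives a d⁶ configuration for Fe²⁺.
High-spin: t2g^4 e_g^2, CFSE = -0.4Δ₀ = -52 kJ/mol.
For low-spin the configuration is t2g^6 e_g^0: orbital energy -2.4 × 129 = -310 kJ/mol, and 2 additional pairs relative to high-spin add 384 kJ/mol, giving 74 kJ/mol.
The difference is 74 − (-52) = 126 kJ/mol, so high-spin lies lower.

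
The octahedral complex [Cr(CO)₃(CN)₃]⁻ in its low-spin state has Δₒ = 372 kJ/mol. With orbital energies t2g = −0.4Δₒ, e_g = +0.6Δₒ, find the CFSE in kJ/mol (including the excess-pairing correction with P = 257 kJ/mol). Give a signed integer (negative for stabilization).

Ligand charges: 3×(+0) from CO and 3×(-1) from CN⁻ sum to -3; with overall charge -1, Cr is +2.
Group 6 minus oxidation state +2 gives a d⁴ configuration for Cr²⁺.
Electron filling gives t2g^4 e_g^0.
Orbital CFSE = 4(-0.4) + 0(0.6) = -1.6Δₒ = -1.6 × 372 = -595 kJ/mol.
High-spin d⁴ would be t2g^3 e_g^1 with 0 pairs; low-spin has 1, so 1 excess pair costs +1P = +257 kJ/mol.
Combining: -595 + 257 = -338 kJ/mol.

-338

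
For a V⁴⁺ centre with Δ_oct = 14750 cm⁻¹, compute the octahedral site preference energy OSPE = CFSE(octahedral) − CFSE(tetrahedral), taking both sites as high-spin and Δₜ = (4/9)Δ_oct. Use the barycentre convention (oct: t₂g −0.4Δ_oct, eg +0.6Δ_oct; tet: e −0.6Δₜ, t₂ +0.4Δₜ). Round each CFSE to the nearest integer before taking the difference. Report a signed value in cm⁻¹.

-1967

V sits in group 5; removing 4 electrons leaves V⁴⁺ with 5 − 4 = 1 d electrons.
In an octahedral site d¹ (HS) is t₂g¹ eg⁰, giving CFSE(oct) = -0.4Δ_oct = -5900 cm⁻¹.
Tetrahedral e¹ t₂⁰ gives -0.6Δₜ = -0.6 × (4/9) × 14750 = -3933 cm⁻¹.
Subtracting, OSPE = -5900 − (-3933) = -1967 cm⁻¹.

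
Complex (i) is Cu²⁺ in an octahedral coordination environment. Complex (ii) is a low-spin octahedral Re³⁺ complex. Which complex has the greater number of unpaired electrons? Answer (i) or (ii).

(ii)

(i): Cu sits in group 11; removing 2 electrons leaves Cu²⁺ with 11 − 2 = 9 d electrons; t₂g⁶ eg³ → 1 unpaired.
(ii): Group 7 minus oxidation state +3 gives a d⁴ configuration for Re³⁺; t2g^4 e_g^0 → 2 unpaired.
So (ii) has more unpaired electrons.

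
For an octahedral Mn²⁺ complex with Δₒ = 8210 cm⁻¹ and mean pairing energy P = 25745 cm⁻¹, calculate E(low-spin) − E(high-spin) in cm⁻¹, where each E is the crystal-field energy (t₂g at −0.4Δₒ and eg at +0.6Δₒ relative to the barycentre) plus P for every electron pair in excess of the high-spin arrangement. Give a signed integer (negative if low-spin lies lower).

35070

Group 7 minus oxidation state +2 gives a d⁵ configuration for Mn²⁺.
High-spin: t₂g³ eg², CFSE = 0.0Δₒ = 0 cm⁻¹.
For low-spin the configuration is t₂g⁵ eg⁰: orbital energy -2.0 × 8210 = -16420 cm⁻¹, and 2 additional pairs relative to high-spin add 51490 cm⁻¹, giving 35070 cm⁻¹.
E(LS) − E(HS) = 35070 − (0) = 35070 cm⁻¹.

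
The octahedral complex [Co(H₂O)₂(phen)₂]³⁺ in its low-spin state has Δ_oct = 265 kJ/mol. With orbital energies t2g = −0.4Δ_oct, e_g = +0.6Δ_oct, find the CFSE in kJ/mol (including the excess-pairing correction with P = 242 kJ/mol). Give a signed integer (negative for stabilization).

Ligand charges: 2×(+0) from H₂O and 2×(+0) from phen sum to +0; with overall charge +3, Co is +3.
Co is in group 9, so Co³⁺ is d⁶ (9 − 3 = 6).
The d⁶ electrons fill as t2g^6 e_g^0.
The orbital stabilization is -2.4Δ_oct = -2.4 × 265 = -636 kJ/mol.
Pairing penalty: 3 pairs vs 1 in the high-spin reference → 2 extra × P = 484 kJ/mol.
Combining: -636 + 484 = -152 kJ/mol.

-152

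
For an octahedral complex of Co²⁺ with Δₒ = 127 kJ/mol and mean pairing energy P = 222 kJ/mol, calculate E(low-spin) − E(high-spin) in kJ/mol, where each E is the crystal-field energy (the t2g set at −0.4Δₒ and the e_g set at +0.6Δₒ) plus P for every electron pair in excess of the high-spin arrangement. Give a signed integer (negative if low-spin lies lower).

Group 9 minus oxidation state +2 gives a d⁷ configuration for Co²⁺.
High-spin d⁷ fills as t2g^5 e_g^2 with CFSE 5(−0.4) + 2(+0.6) = -0.8Δₒ = -102 kJ/mol.
Low-spin: t2g^6 e_g^1, orbital CFSE = -1.8Δₒ = -229 kJ/mol; plus 1 excess pair × P = +222 kJ/mol; total -7 kJ/mol.
E(LS) − E(HS) = -7 − (-102) = 95 kJ/mol.

95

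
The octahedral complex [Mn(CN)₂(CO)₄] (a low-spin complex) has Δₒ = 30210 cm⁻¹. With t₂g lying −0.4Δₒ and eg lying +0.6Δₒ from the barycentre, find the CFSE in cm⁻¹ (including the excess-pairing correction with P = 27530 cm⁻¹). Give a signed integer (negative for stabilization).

Ligand charges: 2×(-1) from CN⁻ and 4×(+0) from CO sum to -2; with overall charge +0, Mn is +2.
Mn is in group 7, so Mn²⁺ is d⁵ (7 − 2 = 5).
Configuration: t₂g⁵ eg⁰.
Orbital CFSE = 5(-0.4) + 0(0.6) = -2.0Δₒ = -2.0 × 30210 = -60420 cm⁻¹.
Pairing penalty: 2 pairs vs 0 in the high-spin reference → 2 extra × P = 55060 cm⁻¹.
Overall CFSE = -60420 + 55060 = -5360 cm⁻¹.

-5360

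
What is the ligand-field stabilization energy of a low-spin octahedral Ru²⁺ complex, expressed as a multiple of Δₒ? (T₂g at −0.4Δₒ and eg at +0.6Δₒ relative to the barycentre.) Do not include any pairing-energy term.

-2.4 Δₒ

Ru is in group 8, so Ru²⁺ is d⁶ (8 − 2 = 6).
Configuration: t₂g⁶ eg⁰.
CFSE = 6(-0.4Δₒ) + 0(0.6Δₒ) = -2.4Δₒ + 0.0Δₒ = -2.4Δₒ.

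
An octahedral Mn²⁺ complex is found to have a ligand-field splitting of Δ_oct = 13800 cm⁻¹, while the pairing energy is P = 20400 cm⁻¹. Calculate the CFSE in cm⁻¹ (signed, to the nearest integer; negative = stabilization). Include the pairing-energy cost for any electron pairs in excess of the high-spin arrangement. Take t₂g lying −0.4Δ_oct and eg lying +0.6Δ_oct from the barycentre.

Group 7 minus oxidation state +2 gives a d⁵ configuration for Mn²⁺.
Here Δ_oct < P (13800 < 20400), so the high-spin state is favoured.
Configuration: t₂g³ eg².
Orbital CFSE = 0.0Δ_oct = 0.0 × 13800 = 0 cm⁻¹.
High-spin has no excess pairs, so no pairing correction applies.

0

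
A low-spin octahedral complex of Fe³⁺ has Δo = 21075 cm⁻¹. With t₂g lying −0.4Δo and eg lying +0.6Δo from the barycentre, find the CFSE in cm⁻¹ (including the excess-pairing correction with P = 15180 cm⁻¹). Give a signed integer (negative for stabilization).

-11790

Group 8 minus oxidation state +3 gives a d⁵ configuration for Fe³⁺.
Configuration: t₂g⁵ eg⁰.
Orbital CFSE = 5(-0.4) + 0(0.6) = -2.0Δo = -2.0 × 21075 = -42150 cm⁻¹.
Pairing penalty: 2 pairs vs 0 in the high-spin reference → 2 extra × P = 30360 cm⁻¹.
Overall CFSE = -42150 + 30360 = -11790 cm⁻¹.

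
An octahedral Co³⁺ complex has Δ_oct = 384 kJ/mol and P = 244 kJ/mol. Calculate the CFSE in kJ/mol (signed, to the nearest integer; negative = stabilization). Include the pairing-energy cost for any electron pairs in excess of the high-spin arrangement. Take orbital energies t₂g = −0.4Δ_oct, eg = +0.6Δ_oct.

-434

Group 9 minus oxidation state +3 gives a d⁶ configuration for Co³⁺.
Here Δ_oct > P (384 > 244), so the low-spin state is favoured.
Configuration: t₂g⁶ eg⁰.
Orbital CFSE = -2.4Δ_oct = -2.4 × 384 = -922 kJ/mol.
Excess pairs vs high-spin: 3 − 1 = 2; pairing cost = +488 kJ/mol.
Net CFSE = -922 + 488 = -434 kJ/mol.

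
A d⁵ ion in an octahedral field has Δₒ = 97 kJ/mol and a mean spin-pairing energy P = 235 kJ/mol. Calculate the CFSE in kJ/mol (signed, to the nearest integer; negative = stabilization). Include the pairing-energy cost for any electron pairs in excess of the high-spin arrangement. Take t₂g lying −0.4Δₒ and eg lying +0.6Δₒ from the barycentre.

0

Since Δₒ = 97 kJ/mol < P = 235 kJ/mol, the complex adopts the high-spin configuration.
That gives t₂g³ eg².
Orbital CFSE = 0.0Δₒ = 0.0 × 97 = 0 kJ/mol.
High-spin has no excess pairs, so no pairing correction applies.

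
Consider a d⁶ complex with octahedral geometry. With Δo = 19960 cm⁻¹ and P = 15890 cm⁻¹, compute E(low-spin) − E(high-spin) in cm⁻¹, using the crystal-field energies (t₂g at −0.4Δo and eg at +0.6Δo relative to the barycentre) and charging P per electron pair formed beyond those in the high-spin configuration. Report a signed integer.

In the high-spin limit (t₂g⁴ eg²) the orbital term is -0.4Δo = -7984 cm⁻¹, with no excess pairing.
For low-spin the configuration is t₂g⁶ eg⁰: orbital energy -2.4 × 19960 = -47904 cm⁻¹, and 2 additional pairs relative to high-spin add 31780 cm⁻¹, giving -16124 cm⁻¹.
The difference is -16124 − (-7984) = -8140 cm⁻¹, so low-spin lies lower.

-8140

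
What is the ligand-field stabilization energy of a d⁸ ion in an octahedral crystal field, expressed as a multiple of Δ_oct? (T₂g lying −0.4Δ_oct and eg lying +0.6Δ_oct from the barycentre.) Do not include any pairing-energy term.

Configuration: t₂g⁶ eg².
CFSE = 6(-0.4Δ_oct) + 2(0.6Δ_oct) = -2.4Δ_oct + 1.2Δ_oct = -1.2Δ_oct.

-1.2 Δ_oct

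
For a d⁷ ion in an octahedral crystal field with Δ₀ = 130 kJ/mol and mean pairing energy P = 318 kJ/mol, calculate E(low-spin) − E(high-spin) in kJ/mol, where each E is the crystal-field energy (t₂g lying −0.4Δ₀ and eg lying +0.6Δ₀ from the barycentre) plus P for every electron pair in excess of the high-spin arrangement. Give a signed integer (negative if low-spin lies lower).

In the high-spin limit (t₂g⁵ eg²) the orbital term is -0.8Δ₀ = -104 kJ/mol, with no excess pairing.
Low-spin t₂g⁶ eg¹ gives -1.8Δ₀ = -234 kJ/mol, but forming 1 extra pair costs 1P = 318 kJ/mol, so E(LS) = -234 + 318 = 84 kJ/mol.
The difference is 84 − (-104) = 188 kJ/mol, so high-spin lies lower.

188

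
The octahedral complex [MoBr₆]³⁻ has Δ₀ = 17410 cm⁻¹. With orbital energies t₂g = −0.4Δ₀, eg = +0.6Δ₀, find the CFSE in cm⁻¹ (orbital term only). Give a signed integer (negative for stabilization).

Each Br⁻ contributes -1; 6 × (-1) = -6. With overall charge -3, Mo is in the +3 oxidation state.
Mo is in group 6, so Mo³⁺ is d³ (6 − 3 = 3).
The d³ electrons fill as t₂g³ eg⁰.
Orbital CFSE = 3(-0.4) + 0(0.6) = -1.2Δ₀ = -1.2 × 17410 = -20892 cm⁻¹.

-20892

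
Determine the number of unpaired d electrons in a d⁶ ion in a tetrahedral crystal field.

Tetrahedral splitting is small, so the complex is high-spin.
Configuration: e^3 t2^3, giving 4 unpaired electrons.

4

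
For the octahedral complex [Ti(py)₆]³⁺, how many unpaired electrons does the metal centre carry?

py is neutral, so the +3 overall charge sits on Ti: oxidation state +3.
Ti sits in group 4; removing 3 electrons leaves Ti³⁺ with 4 − 3 = 1 d electrons.
For octahedral d¹ the high- and low-spin configurations coincide.
Configuration: t2g^1 e_g^0, giving 1 unpaired electron.

1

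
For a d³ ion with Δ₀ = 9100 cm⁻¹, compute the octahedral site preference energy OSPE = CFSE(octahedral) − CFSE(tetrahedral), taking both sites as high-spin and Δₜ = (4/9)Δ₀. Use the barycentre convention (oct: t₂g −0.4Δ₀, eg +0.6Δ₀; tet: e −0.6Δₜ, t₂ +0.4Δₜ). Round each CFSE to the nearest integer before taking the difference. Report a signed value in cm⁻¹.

-7684

In an octahedral site d³ (HS) is t2g^3 e_g^0, giving CFSE(oct) = -1.2Δ₀ = -10920 cm⁻¹.
Tetrahedral: e^2 t2^1, CFSE = 2(−0.6) + 1(+0.4) = -0.8Δₜ = -0.8 × (4/9) × 9100 = -3236 cm⁻¹.
Subtracting, OSPE = -10920 − (-3236) = -7684 cm⁻¹.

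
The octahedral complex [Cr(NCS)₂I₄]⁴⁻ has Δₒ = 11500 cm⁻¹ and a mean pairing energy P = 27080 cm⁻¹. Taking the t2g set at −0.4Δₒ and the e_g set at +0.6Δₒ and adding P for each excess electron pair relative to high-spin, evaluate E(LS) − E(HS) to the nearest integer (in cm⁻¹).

15580

Ligand charges: 2×(-1) from NCS⁻ and 4×(-1) from I⁻ sum to -6; with overall charge -4, Cr is +2.
Cr is in group 6, so Cr²⁺ is d⁴ (6 − 2 = 4).
High-spin: t2g^3 e_g^1, CFSE = -0.6Δₒ = -6900 cm⁻¹.
Low-spin: t2g^4 e_g^0, orbital CFSE = -1.6Δₒ = -18400 cm⁻¹; plus 1 excess pair × P = +27080 cm⁻¹; total 8680 cm⁻¹.
E(LS) − E(HS) = 8680 − (-6900) = 15580 cm⁻¹.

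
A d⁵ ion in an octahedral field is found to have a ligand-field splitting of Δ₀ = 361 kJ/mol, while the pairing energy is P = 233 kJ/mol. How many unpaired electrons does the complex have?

1

Since Δ₀ = 361 kJ/mol > P = 233 kJ/mol, the complex adopts the low-spin configuration.
Configuration: t2g^5 e_g^0.
Unpaired electrons: 1.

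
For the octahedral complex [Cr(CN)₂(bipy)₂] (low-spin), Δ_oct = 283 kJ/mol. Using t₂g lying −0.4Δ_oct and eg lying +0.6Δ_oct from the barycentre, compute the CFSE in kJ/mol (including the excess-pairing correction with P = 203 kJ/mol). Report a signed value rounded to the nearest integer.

-250

Ligand charges: 2×(-1) from CN⁻ and 2×(+0) from bipy sum to -2; with overall charge +0, Cr is +2.
Cr is in group 6, so Cr²⁺ is d⁴ (6 − 2 = 4).
Configuration: t₂g⁴ eg⁰.
CFSE(orbital) = 4×(-0.4Δ_oct) + 0×(0.6Δ_oct) = -1.6Δ_oct; with Δ_oct = 283 kJ/mol that is -453 kJ/mol.
High-spin d⁴ would be t₂g³ eg¹ with 0 pairs; low-spin has 1, so 1 excess pair costs +1P = +203 kJ/mol.
Overall CFSE = -453 + 203 = -250 kJ/mol.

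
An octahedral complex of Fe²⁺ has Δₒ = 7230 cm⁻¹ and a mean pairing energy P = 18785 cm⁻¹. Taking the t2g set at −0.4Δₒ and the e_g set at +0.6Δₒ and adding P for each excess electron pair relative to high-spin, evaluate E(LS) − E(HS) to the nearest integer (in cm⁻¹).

Fe²⁺: group 8, so d-count = 8 − 2 = 6.
In the high-spin limit (t2g^4 e_g^2) the orbital term is -0.4Δₒ = -2892 cm⁻¹, with no excess pairing.
For low-spin the configuration is t2g^6 e_g^0: orbital energy -2.4 × 7230 = -17352 cm⁻¹, and 2 additional pairs relative to high-spin add 37570 cm⁻¹, giving 20218 cm⁻¹.
E(LS) − E(HS) = 20218 − (-2892) = 23110 cm⁻¹.

23110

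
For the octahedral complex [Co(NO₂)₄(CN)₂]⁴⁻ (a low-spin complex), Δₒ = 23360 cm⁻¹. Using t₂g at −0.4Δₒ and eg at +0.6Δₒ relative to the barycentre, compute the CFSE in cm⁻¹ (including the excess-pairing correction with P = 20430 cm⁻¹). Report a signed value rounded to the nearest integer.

-21618

Ligand charges: 4×(-1) from NO₂⁻ and 2×(-1) from CN⁻ sum to -6; with overall charge -4, Co is +2.
Co is in group 9, so Co²⁺ is d⁷ (9 − 2 = 7).
The d⁷ electrons fill as t₂g⁶ eg¹.
The orbital stabilization is -1.8Δₒ = -1.8 × 23360 = -42048 cm⁻¹.
Pairing penalty: 3 pairs vs 2 in the high-spin reference → 1 extra × P = 20430 cm⁻¹.
Combining: -42048 + 20430 = -21618 cm⁻¹.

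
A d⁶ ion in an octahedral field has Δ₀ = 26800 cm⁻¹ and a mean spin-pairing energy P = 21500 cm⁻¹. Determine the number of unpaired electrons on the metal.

0

Since Δ₀ = 26800 cm⁻¹ > P = 21500 cm⁻¹, the complex adopts the low-spin configuration.
Filling d⁶ accordingly: t2g^6 e_g^0.
Unpaired electrons: 0.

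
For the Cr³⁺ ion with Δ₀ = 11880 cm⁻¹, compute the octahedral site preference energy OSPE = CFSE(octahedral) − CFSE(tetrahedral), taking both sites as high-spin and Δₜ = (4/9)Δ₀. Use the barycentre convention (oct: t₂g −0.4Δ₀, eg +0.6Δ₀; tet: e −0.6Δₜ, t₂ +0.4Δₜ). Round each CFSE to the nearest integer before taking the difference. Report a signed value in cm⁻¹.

Group 6 minus oxidation state +3 gives a d³ configuration for Cr³⁺.
Octahedral high-spin t2g^3 e_g^0: CFSE = -1.2 × 11880 = -14256 cm⁻¹.
Tetrahedral: e^2 t2^1, CFSE = 2(−0.6) + 1(+0.4) = -0.8Δₜ = -0.8 × (4/9) × 11880 = -4224 cm⁻¹.
Subtracting, OSPE = -14256 − (-4224) = -10032 cm⁻¹.

-10032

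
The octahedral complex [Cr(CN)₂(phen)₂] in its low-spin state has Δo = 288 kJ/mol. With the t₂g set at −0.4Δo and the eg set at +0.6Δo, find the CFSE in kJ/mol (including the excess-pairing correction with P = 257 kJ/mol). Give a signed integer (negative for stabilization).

-204

Ligand charges: 2×(-1) from CN⁻ and 2×(+0) from phen sum to -2; with overall charge +0, Cr is +2.
Group 6 minus oxidation state +2 gives a d⁴ configuration for Cr²⁺.
Configuration: t₂g⁴ eg⁰.
CFSE(orbital) = 4×(-0.4Δo) + 0×(0.6Δo) = -1.6Δo; with Δo = 288 kJ/mol that is -461 kJ/mol.
High-spin d⁴ would be t₂g³ eg¹ with 0 pairs; low-spin has 1, so 1 excess pair costs +1P = +257 kJ/mol.
Combining: -461 + 257 = -204 kJ/mol.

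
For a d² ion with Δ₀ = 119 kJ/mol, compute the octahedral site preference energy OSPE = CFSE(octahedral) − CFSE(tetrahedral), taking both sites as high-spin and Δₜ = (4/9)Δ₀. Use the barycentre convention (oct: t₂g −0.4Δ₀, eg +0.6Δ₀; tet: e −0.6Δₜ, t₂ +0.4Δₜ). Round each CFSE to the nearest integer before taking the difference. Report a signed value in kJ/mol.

In an octahedral site d² (HS) is t2g^2 e_g^0, giving CFSE(oct) = -0.8Δ₀ = -95 kJ/mol.
Tetrahedral: e^2 t2^0, CFSE = 2(−0.6) + 0(+0.4) = -1.2Δₜ = -1.2 × (4/9) × 119 = -63 kJ/mol.
OSPE = -95 − (-63) = -32 kJ/mol.

-32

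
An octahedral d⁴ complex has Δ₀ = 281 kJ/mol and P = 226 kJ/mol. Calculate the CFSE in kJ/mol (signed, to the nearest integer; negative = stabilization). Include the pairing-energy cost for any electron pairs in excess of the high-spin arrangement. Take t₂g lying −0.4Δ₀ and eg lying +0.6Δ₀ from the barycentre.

-224

Since Δ₀ = 281 kJ/mol > P = 226 kJ/mol, the complex adopts the low-spin configuration.
Configuration: t₂g⁴ eg⁰.
Orbital CFSE = -1.6Δ₀ = -1.6 × 281 = -450 kJ/mol.
Excess pairs vs high-spin: 1 − 0 = 1; pairing cost = +226 kJ/mol.
Net CFSE = -450 + 226 = -224 kJ/mol.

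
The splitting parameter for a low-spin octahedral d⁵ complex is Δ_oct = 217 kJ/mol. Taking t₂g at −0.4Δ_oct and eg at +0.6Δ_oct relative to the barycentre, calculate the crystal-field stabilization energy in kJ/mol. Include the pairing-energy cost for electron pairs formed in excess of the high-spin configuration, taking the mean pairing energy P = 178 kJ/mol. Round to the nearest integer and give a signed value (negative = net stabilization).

-78

The d⁵ electrons fill as t₂g⁵ eg⁰.
Orbital CFSE = 5(-0.4) + 0(0.6) = -2.0Δ_oct = -2.0 × 217 = -434 kJ/mol.
High-spin d⁵ would be t₂g³ eg² with 0 pairs; low-spin has 2, so 2 excess pairs cost +2P = +356 kJ/mol.
Overall CFSE = -434 + 356 = -78 kJ/mol.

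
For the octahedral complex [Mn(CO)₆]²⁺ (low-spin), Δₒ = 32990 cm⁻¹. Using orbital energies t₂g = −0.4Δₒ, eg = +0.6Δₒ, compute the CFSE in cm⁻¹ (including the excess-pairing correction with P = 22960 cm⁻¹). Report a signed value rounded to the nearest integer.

-20060

CO is neutral, so the +2 overall charge sits on Mn: oxidation state +2.
Mn sits in group 7; removing 2 electrons leaves Mn²⁺ with 7 − 2 = 5 d electrons.
Electron filling gives t₂g⁵ eg⁰.
The orbital stabilization is -2.0Δₒ = -2.0 × 32990 = -65980 cm⁻¹.
Pairing penalty: 2 pairs vs 0 in the high-spin reference → 2 extra × P = 45920 cm⁻¹.
Combining: -65980 + 45920 = -20060 cm⁻¹.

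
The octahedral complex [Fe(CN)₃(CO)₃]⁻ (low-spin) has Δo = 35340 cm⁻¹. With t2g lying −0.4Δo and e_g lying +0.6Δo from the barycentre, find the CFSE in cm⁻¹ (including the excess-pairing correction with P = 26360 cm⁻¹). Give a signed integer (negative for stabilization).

Ligand charges: 3×(-1) from CN⁻ and 3×(+0) from CO sum to -3; with overall charge -1, Fe is +2.
Fe²⁺: group 8, so d-count = 8 − 2 = 6.
The d⁶ electrons fill as t2g^6 e_g^0.
CFSE(orbital) = 6×(-0.4Δo) + 0×(0.6Δo) = -2.4Δo; with Δo = 35340 cm⁻¹ that is -84816 cm⁻¹.
High-spin d⁶ would be t2g^4 e_g^2 with 1 pair; low-spin has 3, so 2 excess pairs cost +2P = +52720 cm⁻¹.
Overall CFSE = -84816 + 52720 = -32096 cm⁻¹.

-32096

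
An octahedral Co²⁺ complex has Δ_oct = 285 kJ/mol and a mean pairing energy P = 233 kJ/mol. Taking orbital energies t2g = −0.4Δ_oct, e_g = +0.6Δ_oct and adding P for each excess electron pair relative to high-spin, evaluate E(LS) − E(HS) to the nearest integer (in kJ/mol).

-52

Co²⁺: group 9, so d-count = 9 − 2 = 7.
In the high-spin limit (t2g^5 e_g^2) the orbital term is -0.8Δ_oct = -228 kJ/mol, with no excess pairing.
Low-spin t2g^6 e_g^1 gives -1.8Δ_oct = -513 kJ/mol, but forming 1 extra pair costs 1P = 233 kJ/mol, so E(LS) = -513 + 233 = -280 kJ/mol.
E(LS) − E(HS) = -280 − (-228) = -52 kJ/mol.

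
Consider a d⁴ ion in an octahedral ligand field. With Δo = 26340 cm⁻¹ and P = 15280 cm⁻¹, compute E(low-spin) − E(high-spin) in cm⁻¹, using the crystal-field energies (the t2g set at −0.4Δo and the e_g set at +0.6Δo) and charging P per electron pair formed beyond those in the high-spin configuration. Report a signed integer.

In the high-spin limit (t2g^3 e_g^1) the orbital term is -0.6Δo = -15804 cm⁻¹, with no excess pairing.
For low-spin the configuration is t2g^4 e_g^0: orbital energy -1.6 × 26340 = -42144 cm⁻¹, and 1 additional pair relative to high-spin adds 15280 cm⁻¹, giving -26864 cm⁻¹.
The difference is -26864 − (-15804) = -11060 cm⁻¹, so low-spin lies lower.

-11060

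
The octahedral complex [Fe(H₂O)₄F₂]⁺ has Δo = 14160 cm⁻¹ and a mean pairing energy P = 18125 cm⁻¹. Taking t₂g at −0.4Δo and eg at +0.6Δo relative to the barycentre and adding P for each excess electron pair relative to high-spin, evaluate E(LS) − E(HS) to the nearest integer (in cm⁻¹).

7930

Ligand charges: 4×(+0) from H₂O and 2×(-1) from F⁻ sum to -2; with overall charge +1, Fe is +3.
Group 8 minus oxidation state +3 gives a d⁵ configuration for Fe³⁺.
In the high-spin limit (t₂g³ eg²) the orbital term is 0.0Δo = 0 cm⁻¹, with no excess pairing.
Low-spin t₂g⁵ eg⁰ gives -2.0Δo = -28320 cm⁻¹, but forming 2 extra pairs costs 2P = 36250 cm⁻¹, so E(LS) = -28320 + 36250 = 7930 cm⁻¹.
Thus E(LS) − E(HS) = 7930 cm⁻¹.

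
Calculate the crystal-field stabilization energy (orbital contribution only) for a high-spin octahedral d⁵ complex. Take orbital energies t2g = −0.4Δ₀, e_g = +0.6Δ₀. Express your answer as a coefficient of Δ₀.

Configuration: t2g^3 e_g^2.
CFSE = 3(-0.4Δ₀) + 2(0.6Δ₀) = -1.2Δ₀ + 1.2Δ₀ = 0.0Δ₀.

0.0 Δ₀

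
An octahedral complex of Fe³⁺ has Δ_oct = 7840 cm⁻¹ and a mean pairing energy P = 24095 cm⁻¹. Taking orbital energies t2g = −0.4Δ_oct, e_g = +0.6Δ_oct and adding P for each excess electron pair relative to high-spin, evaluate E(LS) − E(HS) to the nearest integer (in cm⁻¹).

32510

Fe sits in group 8; removing 3 electrons leaves Fe³⁺ with 8 − 3 = 5 d electrons.
High-spin: t2g^3 e_g^2, CFSE = 0.0Δ_oct = 0 cm⁻¹.
Low-spin t2g^5 e_g^0 gives -2.0Δ_oct = -15680 cm⁻¹, but forming 2 extra pairs costs 2P = 48190 cm⁻¹, so E(LS) = -15680 + 48190 = 32510 cm⁻¹.
The difference is 32510 − (0) = 32510 cm⁻¹, so high-spin lies lower.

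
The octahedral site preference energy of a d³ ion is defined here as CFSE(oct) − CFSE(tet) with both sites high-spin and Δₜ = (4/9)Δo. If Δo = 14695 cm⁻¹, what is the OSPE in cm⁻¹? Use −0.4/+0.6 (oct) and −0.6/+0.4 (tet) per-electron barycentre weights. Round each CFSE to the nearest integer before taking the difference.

Octahedral (high-spin): t₂g³ eg⁰, CFSE = 3(−0.4) + 0(+0.6) = -1.2Δo = -1.2 × 14695 = -17634 cm⁻¹.
In a tetrahedral site the filling is e² t₂¹: CFSE(tet) = -0.8Δₜ = -0.8 × (4/9)(14695) = -5225 cm⁻¹.
Subtracting, OSPE = -17634 − (-5225) = -12409 cm⁻¹.

-12409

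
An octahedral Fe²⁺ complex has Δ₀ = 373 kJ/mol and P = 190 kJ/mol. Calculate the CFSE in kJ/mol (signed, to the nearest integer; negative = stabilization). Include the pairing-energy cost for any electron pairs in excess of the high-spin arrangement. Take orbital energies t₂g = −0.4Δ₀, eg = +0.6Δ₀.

Fe²⁺: group 8, so d-count = 8 − 2 = 6.
Here Δ₀ > P (373 > 190), so the low-spin state is favoured.
Configuration: t₂g⁶ eg⁰.
Orbital CFSE = -2.4Δ₀ = -2.4 × 373 = -895 kJ/mol.
Excess pairs vs high-spin: 3 − 1 = 2; pairing cost = +380 kJ/mol.
Net CFSE = -895 + 380 = -515 kJ/mol.

-515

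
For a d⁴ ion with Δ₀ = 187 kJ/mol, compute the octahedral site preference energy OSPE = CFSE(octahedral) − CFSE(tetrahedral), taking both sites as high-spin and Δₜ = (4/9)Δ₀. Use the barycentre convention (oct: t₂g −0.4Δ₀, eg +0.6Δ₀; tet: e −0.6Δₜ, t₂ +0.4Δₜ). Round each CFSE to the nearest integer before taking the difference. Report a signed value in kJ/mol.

-79

Octahedral (high-spin): t₂g³ eg¹, CFSE = 3(−0.4) + 1(+0.6) = -0.6Δ₀ = -0.6 × 187 = -112 kJ/mol.
Tetrahedral e² t₂² gives -0.4Δₜ = -0.4 × (4/9) × 187 = -33 kJ/mol.
OSPE = -112 − (-33) = -79 kJ/mol.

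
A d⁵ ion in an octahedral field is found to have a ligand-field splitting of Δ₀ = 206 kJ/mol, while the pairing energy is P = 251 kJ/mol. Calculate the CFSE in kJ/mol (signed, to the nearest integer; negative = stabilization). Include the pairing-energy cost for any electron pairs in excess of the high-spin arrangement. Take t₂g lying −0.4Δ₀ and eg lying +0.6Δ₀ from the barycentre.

Here Δ₀ < P (206 < 251), so the high-spin state is favoured.
Filling d⁵ accordingly: t₂g³ eg².
Orbital CFSE = 0.0Δ₀ = 0.0 × 206 = 0 kJ/mol.
High-spin has no excess pairs, so no pairing correction applies.

0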